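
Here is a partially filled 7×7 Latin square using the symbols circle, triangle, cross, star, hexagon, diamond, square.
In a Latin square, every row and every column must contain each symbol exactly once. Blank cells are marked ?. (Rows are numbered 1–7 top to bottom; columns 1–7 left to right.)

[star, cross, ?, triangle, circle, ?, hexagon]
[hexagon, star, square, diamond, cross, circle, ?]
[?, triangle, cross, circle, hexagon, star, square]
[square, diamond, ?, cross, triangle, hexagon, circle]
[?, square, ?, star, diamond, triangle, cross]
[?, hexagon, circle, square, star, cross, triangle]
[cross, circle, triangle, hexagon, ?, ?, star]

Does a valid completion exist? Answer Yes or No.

No

Row 2, column 7: row 2 together with column 7 already contain {circle, triangle, cross, star, hexagon, diamond, square} — every symbol — so nothing can go there. The grid has no valid completion.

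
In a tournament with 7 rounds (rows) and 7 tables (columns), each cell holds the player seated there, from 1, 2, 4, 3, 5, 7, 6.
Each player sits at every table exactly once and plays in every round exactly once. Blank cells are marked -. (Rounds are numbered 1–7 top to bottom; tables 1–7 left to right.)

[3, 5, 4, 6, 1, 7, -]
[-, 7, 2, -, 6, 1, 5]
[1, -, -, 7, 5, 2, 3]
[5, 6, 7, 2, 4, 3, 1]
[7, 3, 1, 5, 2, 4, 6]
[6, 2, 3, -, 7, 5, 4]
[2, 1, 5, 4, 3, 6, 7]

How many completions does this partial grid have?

1

Round 1, table 7: eliminating its round and table leaves {2}.
Round 2, table 1: eliminating its round and table leaves {4}.
Round 2, table 4: eliminating its round and table leaves {3}.
Round 3, table 2: eliminating its round and table leaves {4}.
Round 3, table 3: eliminating its round and table leaves {6}.
Round 6, table 4: eliminating its round and table leaves {1}.
Only one assignment across all blanks avoids any round or table repeat, giving 1 completion.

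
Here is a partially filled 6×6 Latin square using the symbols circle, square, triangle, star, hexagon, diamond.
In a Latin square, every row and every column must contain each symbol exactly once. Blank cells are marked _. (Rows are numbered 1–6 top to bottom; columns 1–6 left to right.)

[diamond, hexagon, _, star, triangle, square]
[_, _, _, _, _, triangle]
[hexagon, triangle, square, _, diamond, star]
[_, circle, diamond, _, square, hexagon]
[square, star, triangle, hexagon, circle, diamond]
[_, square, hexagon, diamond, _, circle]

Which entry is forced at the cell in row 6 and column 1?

triangle

Row 1, column 3: row 1 has {square, triangle, star, hexagon, diamond} and column 3 has {square, triangle, hexagon, diamond}, leaving only circle.
Row 2, column 2: row 2 has {triangle} and column 2 has {circle, square, triangle, star, hexagon}, leaving only diamond.
Row 2, column 3: row 2 has {triangle, diamond} and column 3 has {circle, square, triangle, hexagon, diamond}, leaving only star.
Row 2, column 1: row 2 has {triangle, star, diamond} and column 1 has {square, hexagon, diamond}, leaving only circle.
Row 2, column 4: row 2 has {circle, triangle, star, diamond} and column 4 has {star, hexagon, diamond}, leaving only square.
Row 2, column 5: row 2 has {circle, square, triangle, star, diamond} and column 5 has {circle, square, triangle, diamond}, leaving only hexagon.
Row 3, column 4: row 3 has {square, triangle, star, hexagon, diamond} and column 4 has {square, star, hexagon, diamond}, leaving only circle.
Row 4, column 4: row 4 has {circle, square, hexagon, diamond} and column 4 has {circle, square, star, hexagon, diamond}, leaving only triangle.
Row 4, column 1: row 4 has {circle, square, triangle, hexagon, diamond} and column 1 has {circle, square, hexagon, diamond}, leaving only star.
Row 6 already has {circle, square, hexagon, diamond} and column 1 already has {circle, square, star, hexagon, diamond}, so row 6, column 1 must be triangle.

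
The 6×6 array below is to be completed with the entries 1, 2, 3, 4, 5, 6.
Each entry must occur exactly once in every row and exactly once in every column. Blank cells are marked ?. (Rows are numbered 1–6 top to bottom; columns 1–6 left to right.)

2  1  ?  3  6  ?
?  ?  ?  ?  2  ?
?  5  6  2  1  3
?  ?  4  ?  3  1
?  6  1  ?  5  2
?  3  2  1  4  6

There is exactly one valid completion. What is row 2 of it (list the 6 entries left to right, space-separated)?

Row 2, column 2: row 2 has {2} and column 2 has {1, 3, 5, 6}, leaving only 4.
Row 2, column 6: row 2 has {2, 4} and column 6 has {1, 2, 3, 6}, leaving only 5.
Row 2, column 3: row 2 has {2, 4, 5} and column 3 has {1, 2, 4, 6}, leaving only 3.
Row 2, column 4: row 2 has {2, 3, 4, 5} and column 4 has {1, 2, 3}, leaving only 6.
Row 2, column 1: row 2 has {2, 3, 4, 5, 6} and column 1 has {2}, leaving only 1.
So row 2 reads: 1 4 3 6 2 5.

1 4 3 6 2 5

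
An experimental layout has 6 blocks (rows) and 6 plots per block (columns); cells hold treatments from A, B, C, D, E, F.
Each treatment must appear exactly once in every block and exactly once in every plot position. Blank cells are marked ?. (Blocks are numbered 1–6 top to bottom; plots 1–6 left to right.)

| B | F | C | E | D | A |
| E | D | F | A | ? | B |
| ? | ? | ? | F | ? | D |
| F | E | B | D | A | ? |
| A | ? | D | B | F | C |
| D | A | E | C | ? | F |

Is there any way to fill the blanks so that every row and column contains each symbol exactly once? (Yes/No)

No

Block 4, plot 6: block 4 together with plot 6 already contain {A, B, C, D, E, F} — every symbol — so nothing can go there. The grid has no valid completion.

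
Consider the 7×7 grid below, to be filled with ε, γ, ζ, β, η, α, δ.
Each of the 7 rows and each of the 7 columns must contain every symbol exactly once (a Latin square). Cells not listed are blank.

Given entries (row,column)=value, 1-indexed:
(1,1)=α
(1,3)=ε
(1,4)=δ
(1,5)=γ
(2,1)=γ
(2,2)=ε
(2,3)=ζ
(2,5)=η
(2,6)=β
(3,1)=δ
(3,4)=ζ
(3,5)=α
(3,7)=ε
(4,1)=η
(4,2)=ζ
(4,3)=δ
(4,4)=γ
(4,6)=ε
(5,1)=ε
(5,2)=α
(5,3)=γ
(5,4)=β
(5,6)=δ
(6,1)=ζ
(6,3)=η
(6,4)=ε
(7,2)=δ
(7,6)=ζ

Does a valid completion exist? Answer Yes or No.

Yes

No row or column among the givens repeats a symbol, and propagating forced cells runs into no contradiction.
One valid completion exists (for instance, α β ε δ γ η ζ / γ ε ζ α η β δ / δ η β ζ α γ ε / η ζ δ γ β ε α / ε α γ β ζ δ η / ζ γ η ε δ α β / β δ α η ε ζ γ).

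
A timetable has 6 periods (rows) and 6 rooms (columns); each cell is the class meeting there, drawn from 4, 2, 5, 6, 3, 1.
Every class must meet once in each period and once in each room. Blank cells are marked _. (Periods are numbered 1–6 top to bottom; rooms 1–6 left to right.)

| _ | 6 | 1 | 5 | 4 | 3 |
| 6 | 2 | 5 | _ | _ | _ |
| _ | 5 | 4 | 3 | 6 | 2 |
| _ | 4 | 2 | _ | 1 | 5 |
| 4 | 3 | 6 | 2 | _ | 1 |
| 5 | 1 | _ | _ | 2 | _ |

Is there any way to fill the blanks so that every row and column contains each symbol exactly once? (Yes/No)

Yes

No period or room among the givens repeats a symbol, and propagating forced cells runs into no contradiction.
One valid completion exists (for instance, 2 6 1 5 4 3 / 6 2 5 1 3 4 / 1 5 4 3 6 2 / 3 4 2 6 1 5 / 4 3 6 2 5 1 / 5 1 3 4 2 6).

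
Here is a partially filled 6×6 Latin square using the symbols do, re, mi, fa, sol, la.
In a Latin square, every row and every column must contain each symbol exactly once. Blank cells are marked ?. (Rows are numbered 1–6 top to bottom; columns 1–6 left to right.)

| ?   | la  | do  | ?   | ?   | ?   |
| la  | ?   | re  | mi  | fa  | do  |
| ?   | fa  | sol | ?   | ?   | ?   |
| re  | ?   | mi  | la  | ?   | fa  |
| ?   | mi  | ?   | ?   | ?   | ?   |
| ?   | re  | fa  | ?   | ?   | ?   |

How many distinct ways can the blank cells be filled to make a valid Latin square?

Row 1, column 1: eliminating its row and column leaves {mi, fa, sol}.
Row 1, column 4: eliminating its row and column leaves {re, fa, sol}.
Row 1, column 5: eliminating its row and column leaves {re, mi, sol}.
Row 1, column 6: eliminating its row and column leaves {re, mi, sol}.
Row 2, column 2: eliminating its row and column leaves {sol}.
Row 3, column 1: eliminating its row and column leaves {do, mi}.
Row 3, column 4: eliminating its row and column leaves {do, re}.
Row 3, column 5: eliminating its row and column leaves {do, re, mi, la}.
Row 3, column 6: eliminating its row and column leaves {re, mi, la}.
Row 4, column 2: eliminating its row and column leaves {do, sol}.
Row 4, column 5: eliminating its row and column leaves {do, sol}.
Row 5, column 1: eliminating its row and column leaves {do, fa, sol}.
Row 5, column 3: eliminating its row and column leaves {la}.
Row 5, column 4: eliminating its row and column leaves {do, re, fa, sol}.
Row 5, column 5: eliminating its row and column leaves {do, re, sol, la}.
Row 5, column 6: eliminating its row and column leaves {re, sol, la}.
Row 6, column 1: eliminating its row and column leaves {do, mi, sol}.
Row 6, column 4: eliminating its row and column leaves {do, sol}.
Row 6, column 5: eliminating its row and column leaves {do, mi, sol, la}.
Row 6, column 6: eliminating its row and column leaves {mi, sol, la}.
Enumerating the assignments across these blanks that avoid any row or column repeat gives 10 completions.

10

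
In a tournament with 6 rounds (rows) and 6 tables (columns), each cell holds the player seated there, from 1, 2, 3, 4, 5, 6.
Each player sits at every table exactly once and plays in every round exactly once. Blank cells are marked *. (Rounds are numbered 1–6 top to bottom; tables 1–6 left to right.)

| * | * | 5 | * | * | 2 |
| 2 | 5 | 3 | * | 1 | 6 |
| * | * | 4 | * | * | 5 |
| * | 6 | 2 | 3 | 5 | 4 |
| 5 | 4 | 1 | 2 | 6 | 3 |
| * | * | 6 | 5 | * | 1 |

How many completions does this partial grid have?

4

Round 1, table 1: eliminating its round and table leaves {1, 3, 4, 6}.
Round 1, table 2: eliminating its round and table leaves {1, 3}.
Round 1, table 4: eliminating its round and table leaves {1, 4, 6}.
Round 1, table 5: eliminating its round and table leaves {3, 4}.
Round 2, table 4: eliminating its round and table leaves {4}.
Round 3, table 1: eliminating its round and table leaves {1, 3, 6}.
Round 3, table 2: eliminating its round and table leaves {1, 2, 3}.
Round 3, table 4: eliminating its round and table leaves {1, 6}.
Round 3, table 5: eliminating its round and table leaves {2, 3}.
Round 4, table 1: eliminating its round and table leaves {1}.
Round 6, table 1: eliminating its round and table leaves {3, 4}.
Round 6, table 2: eliminating its round and table leaves {2, 3}.
Round 6, table 5: eliminating its round and table leaves {2, 3, 4}.
Enumerating the assignments across these blanks that avoid any round or table repeat gives 4 completions.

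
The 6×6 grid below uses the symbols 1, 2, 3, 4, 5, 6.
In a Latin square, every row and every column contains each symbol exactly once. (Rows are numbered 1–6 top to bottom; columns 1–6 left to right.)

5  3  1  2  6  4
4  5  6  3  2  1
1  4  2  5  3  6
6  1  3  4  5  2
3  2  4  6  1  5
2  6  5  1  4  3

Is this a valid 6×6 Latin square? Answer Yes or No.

Each row is a permutation of the 6 symbols, and so is each column.

Yes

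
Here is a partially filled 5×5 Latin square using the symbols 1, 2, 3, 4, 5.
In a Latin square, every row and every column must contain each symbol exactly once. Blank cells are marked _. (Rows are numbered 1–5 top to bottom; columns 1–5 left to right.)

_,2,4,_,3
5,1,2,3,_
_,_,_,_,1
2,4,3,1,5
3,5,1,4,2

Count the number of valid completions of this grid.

1

Row 1, column 1: eliminating its row and column leaves {1}.
Row 1, column 4: eliminating its row and column leaves {5}.
Row 2, column 5: eliminating its row and column leaves {4}.
Row 3, column 1: eliminating its row and column leaves {4}.
Row 3, column 2: eliminating its row and column leaves {3}.
Row 3, column 3: eliminating its row and column leaves {5}.
Row 3, column 4: eliminating its row and column leaves {2, 5}.
Only one assignment across all blanks avoids any row or column repeat, giving 1 completion.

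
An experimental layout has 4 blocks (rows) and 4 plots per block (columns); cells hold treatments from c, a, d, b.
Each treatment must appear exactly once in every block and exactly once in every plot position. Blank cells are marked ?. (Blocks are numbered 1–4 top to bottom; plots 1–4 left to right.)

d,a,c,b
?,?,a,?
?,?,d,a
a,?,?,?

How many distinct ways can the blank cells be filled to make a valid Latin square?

Block 2, plot 1: eliminating its block and plot leaves {c, b}.
Block 2, plot 2: eliminating its block and plot leaves {c, d, b}.
Block 2, plot 4: eliminating its block and plot leaves {c, d}.
Block 3, plot 1: eliminating its block and plot leaves {c, b}.
Block 3, plot 2: eliminating its block and plot leaves {c, b}.
Block 4, plot 2: eliminating its block and plot leaves {c, d, b}.
Block 4, plot 3: eliminating its block and plot leaves {b}.
Block 4, plot 4: eliminating its block and plot leaves {c, d}.
Enumerating the assignments across these blanks that avoid any block or plot repeat gives 3 completions.

3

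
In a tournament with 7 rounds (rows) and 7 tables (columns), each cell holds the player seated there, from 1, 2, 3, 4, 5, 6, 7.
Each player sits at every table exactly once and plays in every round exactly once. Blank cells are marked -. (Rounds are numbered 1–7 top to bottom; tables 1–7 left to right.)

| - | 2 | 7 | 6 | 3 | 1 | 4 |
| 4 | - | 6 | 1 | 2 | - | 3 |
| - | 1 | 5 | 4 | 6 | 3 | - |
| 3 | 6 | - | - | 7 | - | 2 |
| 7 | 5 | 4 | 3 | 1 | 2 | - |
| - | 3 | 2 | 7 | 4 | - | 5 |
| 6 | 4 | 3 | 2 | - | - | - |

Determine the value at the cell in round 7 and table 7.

1

Round 1, table 1: round 1 has {1, 2, 3, 4, 6, 7} and table 1 has {3, 4, 6, 7}, leaving only 5.
Round 2, table 2: round 2 has {1, 2, 3, 4, 6} and table 2 has {1, 2, 3, 4, 5, 6}, leaving only 7.
Round 2, table 6: round 2 has {1, 2, 3, 4, 6, 7} and table 6 has {1, 2, 3}, leaving only 5.
Round 3, table 1: round 3 has {1, 3, 4, 5, 6} and table 1 has {3, 4, 5, 6, 7}, leaving only 2.
Round 3, table 7: round 3 has {1, 2, 3, 4, 5, 6} and table 7 has {2, 3, 4, 5}, leaving only 7.
Round 7 already has {2, 3, 4, 6} and table 7 already has {2, 3, 4, 5, 7}, so round 7, table 7 must be 1.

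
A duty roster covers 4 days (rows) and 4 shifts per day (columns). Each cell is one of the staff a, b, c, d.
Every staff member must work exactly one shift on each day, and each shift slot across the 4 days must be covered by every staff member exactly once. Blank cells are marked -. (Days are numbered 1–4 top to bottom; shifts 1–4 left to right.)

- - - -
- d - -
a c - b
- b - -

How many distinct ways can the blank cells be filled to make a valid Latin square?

4

Day 1, shift 1: eliminating its day and shift leaves {b, c, d}.
Day 1, shift 2: eliminating its day and shift leaves {a}.
Day 1, shift 3: eliminating its day and shift leaves {a, b, c, d}.
Day 1, shift 4: eliminating its day and shift leaves {a, c, d}.
Day 2, shift 1: eliminating its day and shift leaves {b, c}.
Day 2, shift 3: eliminating its day and shift leaves {a, b, c}.
Day 2, shift 4: eliminating its day and shift leaves {a, c}.
Day 3, shift 3: eliminating its day and shift leaves {d}.
Day 4, shift 1: eliminating its day and shift leaves {c, d}.
Day 4, shift 3: eliminating its day and shift leaves {a, c, d}.
Day 4, shift 4: eliminating its day and shift leaves {a, c, d}.
Enumerating the assignments across these blanks that avoid any day or shift repeat gives 4 completions.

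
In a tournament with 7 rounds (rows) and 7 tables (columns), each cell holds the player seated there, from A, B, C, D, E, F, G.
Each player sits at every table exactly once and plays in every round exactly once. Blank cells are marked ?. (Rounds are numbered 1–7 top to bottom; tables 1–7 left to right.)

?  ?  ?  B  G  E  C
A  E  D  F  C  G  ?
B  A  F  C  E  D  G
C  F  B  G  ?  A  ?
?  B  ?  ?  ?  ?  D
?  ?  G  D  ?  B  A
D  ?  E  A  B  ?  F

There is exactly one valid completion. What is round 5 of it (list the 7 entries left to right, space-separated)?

G B C E A F D

Round 5, table 4: round 5 has {B, D} and table 4 has {A, B, C, D, F, G}, leaving only E.
Round 1, table 1: round 1 has {B, C, E, G} and table 1 has {A, B, C, D}, leaving only F.
Round 5, table 1: round 5 has {B, D, E} and table 1 has {A, B, C, D, F}, leaving only G.
Round 1, table 2: round 1 has {B, C, E, F, G} and table 2 has {A, B, E, F}, leaving only D.
Round 1, table 3: round 1 has {B, C, D, E, F, G} and table 3 has {B, D, E, F, G}, leaving only A.
Round 5, table 3: round 5 has {B, D, E, G} and table 3 has {A, B, D, E, F, G}, leaving only C.
Round 5, table 6: round 5 has {B, C, D, E, G} and table 6 has {A, B, D, E, G}, leaving only F.
Round 5, table 5: round 5 has {B, C, D, E, F, G} and table 5 has {B, C, E, G}, leaving only A.
So round 5 reads: G B C E A F D.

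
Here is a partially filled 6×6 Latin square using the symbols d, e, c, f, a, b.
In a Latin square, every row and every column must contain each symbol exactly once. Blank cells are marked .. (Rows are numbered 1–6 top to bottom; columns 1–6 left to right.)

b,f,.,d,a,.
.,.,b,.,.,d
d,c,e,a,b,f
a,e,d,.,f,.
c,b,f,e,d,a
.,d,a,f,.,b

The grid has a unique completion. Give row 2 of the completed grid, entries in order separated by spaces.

Row 2, column 2: row 2 has {d, b} and column 2 has {d, e, c, f, b}, leaving only a.
Row 2, column 4: row 2 has {d, a, b} and column 4 has {d, e, f, a}, leaving only c.
Row 2, column 5: row 2 has {d, c, a, b} and column 5 has {d, f, a, b}, leaving only e.
Row 2, column 1: row 2 has {d, e, c, a, b} and column 1 has {d, c, a, b}, leaving only f.
So row 2 reads: f a b c e d.

f a b c e d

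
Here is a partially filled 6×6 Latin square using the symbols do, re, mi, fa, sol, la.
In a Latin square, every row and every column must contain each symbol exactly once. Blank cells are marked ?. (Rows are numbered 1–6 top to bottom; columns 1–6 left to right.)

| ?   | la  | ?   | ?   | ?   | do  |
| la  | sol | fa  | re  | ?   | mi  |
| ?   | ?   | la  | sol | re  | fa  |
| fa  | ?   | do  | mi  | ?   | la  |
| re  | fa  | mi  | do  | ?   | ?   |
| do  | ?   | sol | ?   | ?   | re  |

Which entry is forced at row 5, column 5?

la

Row 1, column 3: row 1 has {do, la} and column 3 has {do, mi, fa, sol, la}, leaving only re.
Row 1, column 4: row 1 has {do, re, la} and column 4 has {do, re, mi, sol}, leaving only fa.
Row 2, column 5: row 2 has {re, mi, fa, sol, la} and column 5 has {re}, leaving only do.
Row 3, column 1: row 3 has {re, fa, sol, la} and column 1 has {do, re, fa, la}, leaving only mi.
Row 1, column 1: row 1 has {do, re, fa, la} and column 1 has {do, re, mi, fa, la}, leaving only sol.
Row 1, column 5: row 1 has {do, re, fa, sol, la} and column 5 has {do, re}, leaving only mi.
Row 3, column 2: row 3 has {re, mi, fa, sol, la} and column 2 has {fa, sol, la}, leaving only do.
Row 4, column 2: row 4 has {do, mi, fa, la} and column 2 has {do, fa, sol, la}, leaving only re.
Row 4, column 5: row 4 has {do, re, mi, fa, la} and column 5 has {do, re, mi}, leaving only sol.
Row 5 already has {do, re, mi, fa} and column 5 already has {do, re, mi, sol}, so row 5, column 5 must be la.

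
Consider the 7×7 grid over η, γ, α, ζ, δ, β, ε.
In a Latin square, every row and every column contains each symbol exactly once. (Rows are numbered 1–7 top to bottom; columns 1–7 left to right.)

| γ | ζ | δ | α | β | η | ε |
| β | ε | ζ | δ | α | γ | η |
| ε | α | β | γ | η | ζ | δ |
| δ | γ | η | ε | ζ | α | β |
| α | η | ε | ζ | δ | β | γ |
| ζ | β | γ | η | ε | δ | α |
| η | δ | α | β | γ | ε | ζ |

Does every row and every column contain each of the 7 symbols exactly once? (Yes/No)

Yes

Each row is a permutation of the 7 symbols, and so is each column.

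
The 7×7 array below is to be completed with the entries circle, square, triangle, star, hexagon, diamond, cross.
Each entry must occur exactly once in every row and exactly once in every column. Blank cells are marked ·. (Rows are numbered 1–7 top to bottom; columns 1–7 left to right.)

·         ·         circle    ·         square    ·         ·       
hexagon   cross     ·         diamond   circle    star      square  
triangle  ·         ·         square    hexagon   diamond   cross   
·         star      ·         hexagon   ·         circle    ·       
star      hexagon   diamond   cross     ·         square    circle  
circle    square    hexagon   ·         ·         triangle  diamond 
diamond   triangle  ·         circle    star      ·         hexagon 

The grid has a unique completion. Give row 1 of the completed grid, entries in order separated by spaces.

Row 1, column 1: row 1 has {circle, square} and column 1 has {circle, triangle, star, hexagon, diamond}, leaving only cross.
Row 1, column 2: row 1 has {circle, square, cross} and column 2 has {square, triangle, star, hexagon, cross}, leaving only diamond.
Row 1, column 6: row 1 has {circle, square, diamond, cross} and column 6 has {circle, square, triangle, star, diamond}, leaving only hexagon.
Row 2, column 3: row 2 has {circle, square, star, hexagon, diamond, cross} and column 3 has {circle, hexagon, diamond}, leaving only triangle.
Row 3, column 2: row 3 has {square, triangle, hexagon, diamond, cross} and column 2 has {square, triangle, star, hexagon, diamond, cross}, leaving only circle.
Row 3, column 3: row 3 has {circle, square, triangle, hexagon, diamond, cross} and column 3 has {circle, triangle, hexagon, diamond}, leaving only star.
Row 4, column 1: row 4 has {circle, star, hexagon} and column 1 has {circle, triangle, star, hexagon, diamond, cross}, leaving only square.
Row 4, column 3: row 4 has {circle, square, star, hexagon} and column 3 has {circle, triangle, star, hexagon, diamond}, leaving only cross.
Row 4, column 7: row 4 has {circle, square, star, hexagon, cross} and column 7 has {circle, square, hexagon, diamond, cross}, leaving only triangle.
Row 1, column 7: row 1 has {circle, square, hexagon, diamond, cross} and column 7 has {circle, square, triangle, hexagon, diamond, cross}, leaving only star.
Row 1, column 4: row 1 has {circle, square, star, hexagon, diamond, cross} and column 4 has {circle, square, hexagon, diamond, cross}, leaving only triangle.
So row 1 reads: cross diamond circle triangle square hexagon star.

cross diamond circle triangle square hexagon star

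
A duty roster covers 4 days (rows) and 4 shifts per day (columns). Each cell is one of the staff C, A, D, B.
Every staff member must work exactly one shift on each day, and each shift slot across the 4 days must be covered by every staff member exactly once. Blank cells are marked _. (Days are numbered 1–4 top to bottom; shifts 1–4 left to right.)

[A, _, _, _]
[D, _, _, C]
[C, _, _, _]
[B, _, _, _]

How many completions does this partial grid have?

Day 1, shift 2: eliminating its day and shift leaves {C, D, B}.
Day 1, shift 3: eliminating its day and shift leaves {C, D, B}.
Day 1, shift 4: eliminating its day and shift leaves {D, B}.
Day 2, shift 2: eliminating its day and shift leaves {A, B}.
Day 2, shift 3: eliminating its day and shift leaves {A, B}.
Day 3, shift 2: eliminating its day and shift leaves {A, D, B}.
Day 3, shift 3: eliminating its day and shift leaves {A, D, B}.
Day 3, shift 4: eliminating its day and shift leaves {A, D, B}.
Day 4, shift 2: eliminating its day and shift leaves {C, A, D}.
Day 4, shift 3: eliminating its day and shift leaves {C, A, D}.
Day 4, shift 4: eliminating its day and shift leaves {A, D}.
Enumerating the assignments across these blanks that avoid any day or shift repeat gives 8 completions.

8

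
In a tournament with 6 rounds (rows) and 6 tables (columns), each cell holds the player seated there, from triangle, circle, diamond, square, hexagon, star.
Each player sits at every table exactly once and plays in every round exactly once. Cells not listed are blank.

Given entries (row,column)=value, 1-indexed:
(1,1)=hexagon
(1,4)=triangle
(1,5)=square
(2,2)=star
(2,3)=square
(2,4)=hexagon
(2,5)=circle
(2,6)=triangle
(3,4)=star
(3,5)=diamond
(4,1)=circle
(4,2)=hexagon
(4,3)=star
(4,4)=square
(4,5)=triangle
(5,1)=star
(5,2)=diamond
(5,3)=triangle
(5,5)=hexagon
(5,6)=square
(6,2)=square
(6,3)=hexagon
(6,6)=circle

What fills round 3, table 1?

Round 1, table 2: round 1 has {triangle, square, hexagon} and table 2 has {diamond, square, hexagon, star}, leaving only circle.
Round 1, table 3: round 1 has {triangle, circle, square, hexagon} and table 3 has {triangle, square, hexagon, star}, leaving only diamond.
Round 1, table 6: round 1 has {triangle, circle, diamond, square, hexagon} and table 6 has {triangle, circle, square}, leaving only star.
Round 2, table 1: round 2 has {triangle, circle, square, hexagon, star} and table 1 has {circle, hexagon, star}, leaving only diamond.
Round 3, table 2: round 3 has {diamond, star} and table 2 has {circle, diamond, square, hexagon, star}, leaving only triangle.
Round 3 already has {triangle, diamond, star} and table 1 already has {circle, diamond, hexagon, star}, so round 3, table 1 must be square.

square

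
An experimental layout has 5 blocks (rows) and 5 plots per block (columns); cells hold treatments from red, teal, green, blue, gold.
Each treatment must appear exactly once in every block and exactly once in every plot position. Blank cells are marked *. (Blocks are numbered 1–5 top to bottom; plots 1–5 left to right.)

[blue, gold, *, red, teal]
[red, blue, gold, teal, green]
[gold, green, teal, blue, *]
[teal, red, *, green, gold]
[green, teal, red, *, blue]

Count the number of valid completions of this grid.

1

Block 1, plot 3: eliminating its block and plot leaves {green}.
Block 3, plot 5: eliminating its block and plot leaves {red}.
Block 4, plot 3: eliminating its block and plot leaves {blue}.
Block 5, plot 4: eliminating its block and plot leaves {gold}.
Only one assignment across all blanks avoids any block or plot repeat, giving 1 completion.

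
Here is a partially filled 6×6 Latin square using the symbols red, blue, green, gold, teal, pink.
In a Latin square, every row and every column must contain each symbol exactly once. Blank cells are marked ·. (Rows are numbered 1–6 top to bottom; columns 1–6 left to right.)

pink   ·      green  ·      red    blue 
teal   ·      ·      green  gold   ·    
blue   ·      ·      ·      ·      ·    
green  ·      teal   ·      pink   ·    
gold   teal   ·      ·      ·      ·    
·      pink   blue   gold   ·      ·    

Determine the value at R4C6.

gold

Row 1, column 2: row 1 has {red, blue, green, pink} and column 2 has {teal, pink}, leaving only gold.
Row 1, column 4: row 1 has {red, blue, green, gold, pink} and column 4 has {green, gold}, leaving only teal.
Row 6, column 1: row 6 has {blue, gold, pink} and column 1 has {blue, green, gold, teal, pink}, leaving only red.
Row 4, column 6 is narrowed to {red, gold}.
If it were red, then row 4, column 2 would be left with no valid symbol.
So row 4, column 6 must be gold.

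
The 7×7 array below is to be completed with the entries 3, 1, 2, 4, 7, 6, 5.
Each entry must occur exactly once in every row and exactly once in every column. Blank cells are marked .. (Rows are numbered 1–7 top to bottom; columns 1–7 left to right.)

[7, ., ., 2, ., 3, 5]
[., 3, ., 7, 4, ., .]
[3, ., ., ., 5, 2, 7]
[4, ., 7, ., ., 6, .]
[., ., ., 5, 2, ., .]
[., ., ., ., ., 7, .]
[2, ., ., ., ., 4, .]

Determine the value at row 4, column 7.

2

Row 5, column 6: row 5 has {2, 5} and column 6 has {3, 2, 4, 7, 6}, leaving only 1.
Row 2, column 6: row 2 has {3, 4, 7} and column 6 has {3, 1, 2, 4, 7, 6}, leaving only 5.
Row 5, column 1: row 5 has {1, 2, 5} and column 1 has {3, 2, 4, 7}, leaving only 6.
Row 2, column 1: row 2 has {3, 4, 7, 5} and column 1 has {3, 2, 4, 7, 6}, leaving only 1.
Row 6, column 1: row 6 has {7} and column 1 has {3, 1, 2, 4, 7, 6}, leaving only 5.
Row 4, column 7 is narrowed to {3, 1, 2}.
If it were 3, then row 4, column 5 would be left with no valid symbol.
If it were 1, then row 4, column 5 would be left with no valid symbol.
So row 4, column 7 must be 2.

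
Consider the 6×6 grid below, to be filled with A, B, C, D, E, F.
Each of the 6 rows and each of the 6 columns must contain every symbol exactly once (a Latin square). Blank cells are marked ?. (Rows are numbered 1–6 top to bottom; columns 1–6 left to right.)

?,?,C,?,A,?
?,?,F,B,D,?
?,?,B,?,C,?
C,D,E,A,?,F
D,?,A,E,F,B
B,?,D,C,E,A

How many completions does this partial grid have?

3

Row 1, column 1: eliminating its row and column leaves {E, F}.
Row 1, column 2: eliminating its row and column leaves {B, E, F}.
Row 1, column 4: eliminating its row and column leaves {D, F}.
Row 1, column 6: eliminating its row and column leaves {D, E}.
Row 2, column 1: eliminating its row and column leaves {A, E}.
Row 2, column 2: eliminating its row and column leaves {A, C, E}.
Row 2, column 6: eliminating its row and column leaves {C, E}.
Row 3, column 1: eliminating its row and column leaves {A, E, F}.
Row 3, column 2: eliminating its row and column leaves {A, E, F}.
Row 3, column 4: eliminating its row and column leaves {D, F}.
Row 3, column 6: eliminating its row and column leaves {D, E}.
Row 4, column 5: eliminating its row and column leaves {B}.
Row 5, column 2: eliminating its row and column leaves {C}.
Row 6, column 2: eliminating its row and column leaves {F}.
Enumerating the assignments across these blanks that avoid any row or column repeat gives 3 completions.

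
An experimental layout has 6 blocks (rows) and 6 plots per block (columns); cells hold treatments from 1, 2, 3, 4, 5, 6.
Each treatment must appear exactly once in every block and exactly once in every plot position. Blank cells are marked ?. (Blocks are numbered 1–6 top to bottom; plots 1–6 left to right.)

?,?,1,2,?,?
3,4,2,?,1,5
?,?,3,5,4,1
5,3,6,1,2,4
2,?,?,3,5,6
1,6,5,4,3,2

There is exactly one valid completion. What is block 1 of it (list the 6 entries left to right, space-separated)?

4 5 1 2 6 3

Block 1, plot 2: block 1 has {1, 2} and plot 2 has {3, 4, 6}, leaving only 5.
Block 1, plot 5: block 1 has {1, 2, 5} and plot 5 has {1, 2, 3, 4, 5}, leaving only 6.
Block 1, plot 1: block 1 has {1, 2, 5, 6} and plot 1 has {1, 2, 3, 5}, leaving only 4.
Block 1, plot 6: block 1 has {1, 2, 4, 5, 6} and plot 6 has {1, 2, 4, 5, 6}, leaving only 3.
So block 1 reads: 4 5 1 2 6 3.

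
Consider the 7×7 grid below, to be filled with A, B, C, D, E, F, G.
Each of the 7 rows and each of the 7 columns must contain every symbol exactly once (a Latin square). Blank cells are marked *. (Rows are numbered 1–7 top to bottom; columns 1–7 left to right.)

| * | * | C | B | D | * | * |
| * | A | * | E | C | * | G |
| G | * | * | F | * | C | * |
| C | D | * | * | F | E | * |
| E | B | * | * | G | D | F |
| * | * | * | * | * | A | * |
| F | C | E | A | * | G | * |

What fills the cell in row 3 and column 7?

B

Row 1, column 1: row 1 has {B, C, D} and column 1 has {C, E, F, G}, leaving only A.
Row 1, column 6: row 1 has {A, B, C, D} and column 6 has {A, C, D, E, G}, leaving only F.
Row 1, column 7: row 1 has {A, B, C, D, F} and column 7 has {F, G}, leaving only E.
Row 1, column 2: row 1 has {A, B, C, D, E, F} and column 2 has {A, B, C, D}, leaving only G.
Row 2, column 6: row 2 has {A, C, E, G} and column 6 has {A, C, D, E, F, G}, leaving only B.
Row 2, column 1: row 2 has {A, B, C, E, G} and column 1 has {A, C, E, F, G}, leaving only D.
Row 2, column 3: row 2 has {A, B, C, D, E, G} and column 3 has {C, E}, leaving only F.
Row 3, column 2: row 3 has {C, F, G} and column 2 has {A, B, C, D, G}, leaving only E.
Row 4, column 4: row 4 has {C, D, E, F} and column 4 has {A, B, E, F}, leaving only G.
Row 5, column 3: row 5 has {B, D, E, F, G} and column 3 has {C, E, F}, leaving only A.
Row 4, column 3: row 4 has {C, D, E, F, G} and column 3 has {A, C, E, F}, leaving only B.
Row 3, column 3: row 3 has {C, E, F, G} and column 3 has {A, B, C, E, F}, leaving only D.
Row 4, column 7: row 4 has {B, C, D, E, F, G} and column 7 has {E, F, G}, leaving only A.
Row 3 already has {C, D, E, F, G} and column 7 already has {A, E, F, G}, so row 3, column 7 must be B.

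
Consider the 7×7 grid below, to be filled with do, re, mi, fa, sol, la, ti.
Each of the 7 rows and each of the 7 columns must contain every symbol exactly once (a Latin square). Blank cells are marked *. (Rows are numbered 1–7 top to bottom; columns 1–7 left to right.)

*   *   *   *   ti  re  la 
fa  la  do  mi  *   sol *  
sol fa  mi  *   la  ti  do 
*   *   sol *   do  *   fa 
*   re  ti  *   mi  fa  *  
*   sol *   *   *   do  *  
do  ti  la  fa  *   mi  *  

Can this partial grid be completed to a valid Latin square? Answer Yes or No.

Yes

No row or column among the givens repeats a symbol, and propagating forced cells runs into no contradiction.
One valid completion exists (for instance, mi do fa sol ti re la / fa la do mi re sol ti / sol fa mi re la ti do / re mi sol ti do la fa / la re ti do mi fa sol / ti sol re la fa do mi / do ti la fa sol mi re).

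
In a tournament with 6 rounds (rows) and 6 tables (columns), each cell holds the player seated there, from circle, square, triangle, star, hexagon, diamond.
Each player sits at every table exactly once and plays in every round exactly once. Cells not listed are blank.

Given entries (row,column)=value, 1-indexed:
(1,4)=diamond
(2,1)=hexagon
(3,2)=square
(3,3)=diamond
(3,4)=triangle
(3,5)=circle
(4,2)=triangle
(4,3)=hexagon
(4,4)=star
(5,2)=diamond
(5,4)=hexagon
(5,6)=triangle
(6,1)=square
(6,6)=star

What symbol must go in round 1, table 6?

Round 3, table 1: round 3 has {circle, square, triangle, diamond} and table 1 has {square, hexagon}, leaving only star.
Round 3, table 6: round 3 has {circle, square, triangle, star, diamond} and table 6 has {triangle, star}, leaving only hexagon.
Round 5, table 1: round 5 has {triangle, hexagon, diamond} and table 1 has {square, star, hexagon}, leaving only circle.
Round 1, table 1: round 1 has {diamond} and table 1 has {circle, square, star, hexagon}, leaving only triangle.
Round 4, table 1: round 4 has {triangle, star, hexagon} and table 1 has {circle, square, triangle, star, hexagon}, leaving only diamond.
Round 4, table 5: round 4 has {triangle, star, hexagon, diamond} and table 5 has {circle}, leaving only square.
Round 4, table 6: round 4 has {square, triangle, star, hexagon, diamond} and table 6 has {triangle, star, hexagon}, leaving only circle.
Round 1 already has {triangle, diamond} and table 6 already has {circle, triangle, star, hexagon}, so round 1, table 6 must be square.

square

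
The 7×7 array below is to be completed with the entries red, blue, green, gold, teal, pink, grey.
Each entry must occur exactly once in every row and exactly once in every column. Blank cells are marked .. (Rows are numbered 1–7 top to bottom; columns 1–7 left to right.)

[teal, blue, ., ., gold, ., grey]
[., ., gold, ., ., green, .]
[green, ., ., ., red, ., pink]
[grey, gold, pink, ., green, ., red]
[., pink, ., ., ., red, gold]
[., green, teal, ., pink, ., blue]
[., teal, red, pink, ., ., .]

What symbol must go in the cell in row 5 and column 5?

Row 1, column 3: row 1 has {blue, gold, teal, grey} and column 3 has {red, gold, teal, pink}, leaving only green.
Row 1, column 4: row 1 has {blue, green, gold, teal, grey} and column 4 has {pink}, leaving only red.
Row 1, column 6: row 1 has {red, blue, green, gold, teal, grey} and column 6 has {red, green}, leaving only pink.
Row 2, column 7: row 2 has {green, gold} and column 7 has {red, blue, gold, pink, grey}, leaving only teal.
Row 3, column 2: row 3 has {red, green, pink} and column 2 has {blue, green, gold, teal, pink}, leaving only grey.
Row 2, column 2: row 2 has {green, gold, teal} and column 2 has {blue, green, gold, teal, pink, grey}, leaving only red.
Row 3, column 3: row 3 has {red, green, pink, grey} and column 3 has {red, green, gold, teal, pink}, leaving only blue.
Row 5, column 1: row 5 has {red, gold, pink} and column 1 has {green, teal, grey}, leaving only blue.
Row 2, column 1: row 2 has {red, green, gold, teal} and column 1 has {blue, green, teal, grey}, leaving only pink.
Row 5, column 3: row 5 has {red, blue, gold, pink} and column 3 has {red, blue, green, gold, teal, pink}, leaving only grey.
Row 5 already has {red, blue, gold, pink, grey} and column 5 already has {red, green, gold, pink}, so row 5, column 5 must be teal.

teal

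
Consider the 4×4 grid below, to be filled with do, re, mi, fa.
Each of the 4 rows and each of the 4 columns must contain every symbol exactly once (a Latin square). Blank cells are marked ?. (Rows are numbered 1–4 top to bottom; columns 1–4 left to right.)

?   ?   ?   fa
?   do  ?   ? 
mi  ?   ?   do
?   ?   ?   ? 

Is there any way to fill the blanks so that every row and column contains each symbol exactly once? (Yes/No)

No row or column among the givens repeats a symbol, and propagating forced cells runs into no contradiction.
One valid completion exists (for instance, do re mi fa / re do fa mi / mi fa re do / fa mi do re).

Yes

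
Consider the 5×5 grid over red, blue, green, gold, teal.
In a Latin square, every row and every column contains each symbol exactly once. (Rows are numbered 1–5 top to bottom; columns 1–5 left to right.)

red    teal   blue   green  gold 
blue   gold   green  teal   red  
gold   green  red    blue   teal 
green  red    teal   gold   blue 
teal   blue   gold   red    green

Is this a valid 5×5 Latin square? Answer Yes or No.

Yes

Each row is a permutation of the 5 symbols, and so is each column.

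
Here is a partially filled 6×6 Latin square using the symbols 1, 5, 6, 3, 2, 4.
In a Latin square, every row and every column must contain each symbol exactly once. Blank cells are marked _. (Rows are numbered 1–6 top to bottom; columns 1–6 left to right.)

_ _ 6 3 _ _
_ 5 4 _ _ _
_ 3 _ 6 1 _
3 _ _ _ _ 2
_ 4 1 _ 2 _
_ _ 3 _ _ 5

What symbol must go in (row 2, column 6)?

Row 3, column 6: row 3 has {1, 6, 3} and column 6 has {5, 2}, leaving only 4.
Row 1, column 6: row 1 has {6, 3} and column 6 has {5, 2, 4}, leaving only 1.
Row 1, column 2: row 1 has {1, 6, 3} and column 2 has {5, 3, 4}, leaving only 2.
Row 4, column 3: row 4 has {3, 2} and column 3 has {1, 6, 3, 4}, leaving only 5.
Row 3, column 3: row 3 has {1, 6, 3, 4} and column 3 has {1, 5, 6, 3, 4}, leaving only 2.
Row 3, column 1: row 3 has {1, 6, 3, 2, 4} and column 1 has {3}, leaving only 5.
Row 1, column 1: row 1 has {1, 6, 3, 2} and column 1 has {5, 3}, leaving only 4.
Row 1, column 5: row 1 has {1, 6, 3, 2, 4} and column 5 has {1, 2}, leaving only 5.
Row 5, column 1: row 5 has {1, 2, 4} and column 1 has {5, 3, 4}, leaving only 6.
Row 5, column 4: row 5 has {1, 6, 2, 4} and column 4 has {6, 3}, leaving only 5.
Row 5, column 6: row 5 has {1, 5, 6, 2, 4} and column 6 has {1, 5, 2, 4}, leaving only 3.
Row 2 already has {5, 4} and column 6 already has {1, 5, 3, 2, 4}, so row 2, column 6 must be 6.

6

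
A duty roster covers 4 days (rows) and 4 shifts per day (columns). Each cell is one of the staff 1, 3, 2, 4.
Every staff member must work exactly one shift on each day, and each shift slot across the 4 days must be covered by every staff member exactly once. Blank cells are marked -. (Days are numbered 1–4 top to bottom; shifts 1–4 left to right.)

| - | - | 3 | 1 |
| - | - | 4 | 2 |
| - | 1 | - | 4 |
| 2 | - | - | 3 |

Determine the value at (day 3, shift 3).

Day 3 already has {1, 4} and shift 3 already has {3, 4}, so day 3, shift 3 must be 2.

2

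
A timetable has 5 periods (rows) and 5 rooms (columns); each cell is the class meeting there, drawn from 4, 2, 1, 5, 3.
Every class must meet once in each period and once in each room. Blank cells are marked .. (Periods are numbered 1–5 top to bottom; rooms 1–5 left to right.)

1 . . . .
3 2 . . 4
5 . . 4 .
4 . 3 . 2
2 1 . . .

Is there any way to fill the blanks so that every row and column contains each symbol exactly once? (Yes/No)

No period or room among the givens repeats a symbol, and propagating forced cells runs into no contradiction.
One valid completion exists (for instance, 1 4 5 2 3 / 3 2 1 5 4 / 5 3 2 4 1 / 4 5 3 1 2 / 2 1 4 3 5).

Yes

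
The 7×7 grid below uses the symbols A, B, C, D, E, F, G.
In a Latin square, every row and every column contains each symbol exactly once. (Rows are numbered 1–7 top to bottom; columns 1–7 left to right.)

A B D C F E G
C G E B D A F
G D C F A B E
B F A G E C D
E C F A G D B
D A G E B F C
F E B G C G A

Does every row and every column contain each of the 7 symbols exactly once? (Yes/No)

Row 7 contains G twice (at columns 4 and 6), so it is not a permutation.

No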